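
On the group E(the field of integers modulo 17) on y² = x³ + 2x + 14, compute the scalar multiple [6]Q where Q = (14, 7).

(9, 9)

Double-and-add on 6 = (110)₂. Start with Q = (14, 7) for the leading 1-bit.
double: tangent at (14, 7): λ = (3·14² + 2)/(2·7) ≡ 12/14. 14⁻¹ ≡ 11 (mod 17) since 14·11 = 154 ≡ 1, so λ ≡ 12·11 ≡ 13.
  x = λ² - 14 - 14 = 169 - 28 ≡ 5; y = λ·(14 - 5) - 7 ≡ 8. → (5, 8)
add Q: (5, 8) + (14, 7). λ = (7 - 8)/(14 - 5) ≡ 16/9 mod 17. 9⁻¹ ≡ 2 (mod 17), so λ ≡ 15.
  x = λ² - 5 - 14 = 225 - 19 ≡ 2; y = λ·(5 - 2) - 8 ≡ 3. → (2, 3)
double: tangent at (2, 3): λ = (3·2² + 2)/(2·3) ≡ 14/6. 6⁻¹ ≡ 3 (mod 17), so λ ≡ 14·3 ≡ 8.
  x = λ² - 2 - 2 = 64 - 4 ≡ 9; y = λ·(2 - 9) - 3 ≡ 9. → (9, 9)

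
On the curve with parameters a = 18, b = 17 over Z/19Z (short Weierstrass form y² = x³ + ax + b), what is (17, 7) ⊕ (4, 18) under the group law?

(17, 7) + (4, 18). λ = (18 - 7)/(4 - 17) ≡ 11/6 mod 19. 6⁻¹ ≡ 16 (mod 19) since 6·16 = 96 ≡ 1, so λ ≡ 5.
  x = λ² - 17 - 4 = 25 - 21 ≡ 4; y = λ·(17 - 4) - 7 ≡ 1. → (4, 1)

(4, 1)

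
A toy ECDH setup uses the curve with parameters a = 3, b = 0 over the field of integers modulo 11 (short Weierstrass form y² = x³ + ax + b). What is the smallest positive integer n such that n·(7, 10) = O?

12

2P: tangent at (7, 10): λ = (3·7² + 3)/(2·10) ≡ 7/9. 9⁻¹ ≡ 5 (mod 11), so λ ≡ 7·5 ≡ 2.
  x = λ² - 7 - 7 = 4 - 14 ≡ 1; y = λ·(7 - 1) - 10 ≡ 2. → (1, 2)
3P: (1, 2) + (7, 10). λ = (10 - 2)/(7 - 1) ≡ 8/6 mod 11. 6⁻¹ ≡ 2 (mod 11), so λ ≡ 5.
  x = λ² - 1 - 7 = 25 - 8 ≡ 6; y = λ·(1 - 6) - 2 ≡ 6. → (6, 6)
4P: (6, 6) + (7, 10). λ = (10 - 6)/(7 - 6) ≡ 4/1 mod 11. 1⁻¹ ≡ 1 (mod 11), so λ ≡ 4.
  x = λ² - 6 - 7 = 16 - 13 ≡ 3; y = λ·(6 - 3) - 6 ≡ 6. → (3, 6)
5P: (3, 6) + (7, 10). λ = (10 - 6)/(7 - 3) ≡ 4/4 mod 11. 4⁻¹ ≡ 3 (mod 11), so λ ≡ 1.
  x = λ² - 3 - 7 = 1 - 10 ≡ 2; y = λ·(3 - 2) - 6 ≡ 6. → (2, 6)
6P: (2, 6) + (7, 10). λ = (10 - 6)/(7 - 2) ≡ 4/5 mod 11. 5⁻¹ ≡ 9 (mod 11) since 5·9 = 45 ≡ 1, so λ ≡ 3.
  x = λ² - 2 - 7 = 9 - 9 ≡ 0; y = λ·(2 - 0) - 6 ≡ 0. → (0, 0)
7P: (0, 0) + (7, 10). λ = (10 - 0)/(7 - 0) ≡ 10/7 mod 11. 7⁻¹ ≡ 8 (mod 11) since 7·8 = 56 ≡ 1, so λ ≡ 3.
  x = λ² - 0 - 7 = 9 - 7 ≡ 2; y = λ·(0 - 2) - 0 ≡ 5. → (2, 5)
8P: (2, 5) + (7, 10). λ = (10 - 5)/(7 - 2) ≡ 5/5 mod 11. 5⁻¹ ≡ 9 (mod 11), so λ ≡ 1.
  x = λ² - 2 - 7 = 1 - 9 ≡ 3; y = λ·(2 - 3) - 5 ≡ 5. → (3, 5)
9P: (3, 5) + (7, 10). λ = (10 - 5)/(7 - 3) ≡ 5/4 mod 11. 4⁻¹ ≡ 3 (mod 11), so λ ≡ 4.
  x = λ² - 3 - 7 = 16 - 10 ≡ 6; y = λ·(3 - 6) - 5 ≡ 5. → (6, 5)
10P: (6, 5) + (7, 10). λ = (10 - 5)/(7 - 6) ≡ 5/1 mod 11. 1⁻¹ ≡ 1 (mod 11) since 1·1 = 1 ≡ 1, so λ ≡ 5.
  x = λ² - 6 - 7 = 25 - 13 ≡ 1; y = λ·(6 - 1) - 5 ≡ 9. → (1, 9)
11P: (1, 9) + (7, 10). λ = (10 - 9)/(7 - 1) ≡ 1/6 mod 11. 6⁻¹ ≡ 2 (mod 11) since 6·2 = 12 ≡ 1, so λ ≡ 2.
  x = λ² - 1 - 7 = 4 - 8 ≡ 7; y = λ·(1 - 7) - 9 ≡ 1. → (7, 1)
12P: (7, 1) + (7, 10): same x and y₁ ≡ -y₂, so the sum is O.
12P = O, so the order is 12.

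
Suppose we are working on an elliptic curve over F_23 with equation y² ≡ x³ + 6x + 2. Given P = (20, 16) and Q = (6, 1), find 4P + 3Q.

(17, 16)

First 4P:
Repeated addition: build up to 4P.
2P: tangent at (20, 16): λ = (3·20² + 6)/(2·16) ≡ 10/9. 9⁻¹ ≡ 18 (mod 23) since 9·18 = 162 ≡ 1, so λ ≡ 10·18 ≡ 19.
  x = λ² - 20 - 20 = 361 - 40 ≡ 22; y = λ·(20 - 22) - 16 ≡ 15. → (22, 15)
3P: (22, 15) + (20, 16). λ = (16 - 15)/(20 - 22) ≡ 1/21 mod 23. 21⁻¹ ≡ 11 (mod 23), so λ ≡ 11.
  x = λ² - 22 - 20 = 121 - 42 ≡ 10; y = λ·(22 - 10) - 15 ≡ 2. → (10, 2)
4P: (10, 2) + (20, 16). λ = (16 - 2)/(20 - 10) ≡ 14/10 mod 23. 10⁻¹ ≡ 7 (mod 23) since 10·7 = 70 ≡ 1, so λ ≡ 6.
  x = λ² - 10 - 20 = 36 - 30 ≡ 6; y = λ·(10 - 6) - 2 ≡ 22. → (6, 22)
4P = (6, 22).
Next 3Q:
Repeated addition: build up to 3Q.
2Q: tangent at (6, 1): λ = (3·6² + 6)/(2·1) ≡ 22/2. 2⁻¹ ≡ 12 (mod 23), so λ ≡ 22·12 ≡ 11.
  x = λ² - 6 - 6 = 121 - 12 ≡ 17; y = λ·(6 - 17) - 1 ≡ 16. → (17, 16)
3Q: (17, 16) + (6, 1). λ = (1 - 16)/(6 - 17) ≡ 8/12 mod 23. 12⁻¹ ≡ 2 (mod 23), so λ ≡ 16.
  x = λ² - 17 - 6 = 256 - 23 ≡ 3; y = λ·(17 - 3) - 16 ≡ 1. → (3, 1)
3Q = (3, 1).
Finally 4P + 3Q:
(6, 22) + (3, 1). λ = (1 - 22)/(3 - 6) ≡ 2/20 mod 23. 20⁻¹ ≡ 15 (mod 23) since 20·15 = 300 ≡ 1, so λ ≡ 7.
  x = λ² - 6 - 3 = 49 - 9 ≡ 17; y = λ·(6 - 17) - 22 ≡ 16. → (17, 16)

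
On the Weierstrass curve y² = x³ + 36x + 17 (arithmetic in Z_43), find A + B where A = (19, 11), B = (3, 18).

(18, 2)

(19, 11) + (3, 18). λ = (18 - 11)/(3 - 19) ≡ 7/27 mod 43. 27⁻¹ ≡ 8 (mod 43) since 27·8 = 216 ≡ 1, so λ ≡ 13.
  x = λ² - 19 - 3 = 169 - 22 ≡ 18; y = λ·(19 - 18) - 11 ≡ 2. → (18, 2)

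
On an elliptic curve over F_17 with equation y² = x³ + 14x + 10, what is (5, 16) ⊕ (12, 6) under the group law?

(5, 16) + (12, 6). λ = (6 - 16)/(12 - 5) ≡ 7/7 mod 17. 7⁻¹ ≡ 5 (mod 17), so λ ≡ 1.
  x = λ² - 5 - 12 = 1 - 17 ≡ 1; y = λ·(5 - 1) - 16 ≡ 5. → (1, 5)

(1, 5)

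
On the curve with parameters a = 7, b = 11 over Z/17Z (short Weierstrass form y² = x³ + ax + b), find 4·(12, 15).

Write G = (12, 15).
Double-and-add on 4 = (100)₂. Start with G = (12, 15) for the leading 1-bit.
double: tangent at (12, 15): λ = (3·12² + 7)/(2·15) ≡ 14/13. 13⁻¹ ≡ 4 (mod 17), so λ ≡ 14·4 ≡ 5.
  x = λ² - 12 - 12 = 25 - 24 ≡ 1; y = λ·(12 - 1) - 15 ≡ 6. → (1, 6)
double: tangent at (1, 6): λ = (3·1² + 7)/(2·6) ≡ 10/12. 12⁻¹ ≡ 10 (mod 17), so λ ≡ 10·10 ≡ 15.
  x = λ² - 1 - 1 = 225 - 2 ≡ 2; y = λ·(1 - 2) - 6 ≡ 13. → (2, 13)

(2, 13)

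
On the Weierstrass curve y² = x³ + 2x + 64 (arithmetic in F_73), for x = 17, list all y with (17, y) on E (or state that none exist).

x³ + 2x + 64 = 5011 ≡ 47 (mod 73).
47 is a non-residue mod 73; no y exists.

none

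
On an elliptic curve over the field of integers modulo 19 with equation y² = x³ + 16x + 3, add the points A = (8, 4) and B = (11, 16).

(16, 2)

(8, 4) + (11, 16). λ = (16 - 4)/(11 - 8) ≡ 12/3 mod 19. 3⁻¹ ≡ 13 (mod 19), so λ ≡ 4.
  x = λ² - 8 - 11 = 16 - 19 ≡ 16; y = λ·(8 - 16) - 4 ≡ 2. → (16, 2)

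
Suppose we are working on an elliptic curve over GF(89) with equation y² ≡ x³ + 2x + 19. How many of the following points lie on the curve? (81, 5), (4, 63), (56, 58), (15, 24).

2

(81, 5): 5² ≡ 25, rhs ≡ 25 → on.
(4, 63): 63² ≡ 53, rhs ≡ 2 → off.
(56, 58): 58² ≡ 71, rhs ≡ 61 → off.
(15, 24): 24² ≡ 42, rhs ≡ 42 → on.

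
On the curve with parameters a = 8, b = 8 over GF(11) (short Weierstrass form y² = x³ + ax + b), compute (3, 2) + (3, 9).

The two points share x = 3 and their y-coordinates satisfy 2 + 9 ≡ 0 (mod 11), so they are inverses. Their sum is O.

O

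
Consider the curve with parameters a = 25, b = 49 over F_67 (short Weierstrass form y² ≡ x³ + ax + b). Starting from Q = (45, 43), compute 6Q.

Double-and-add on 6 = (110)₂. Start with Q = (45, 43) for the leading 1-bit.
double: tangent at (45, 43): λ = (3·45² + 25)/(2·43) ≡ 3/19. 19⁻¹ ≡ 60 (mod 67) since 19·60 = 1140 ≡ 1, so λ ≡ 3·60 ≡ 46.
  x = λ² - 45 - 45 = 2116 - 90 ≡ 16; y = λ·(45 - 16) - 43 ≡ 18. → (16, 18)
add Q: (16, 18) + (45, 43). λ = (43 - 18)/(45 - 16) ≡ 25/29 mod 67. 29⁻¹ ≡ 37 (mod 67), so λ ≡ 54.
  x = λ² - 16 - 45 = 2916 - 61 ≡ 41; y = λ·(16 - 41) - 18 ≡ 39. → (41, 39)
double: tangent at (41, 39): λ = (3·41² + 25)/(2·39) ≡ 43/11. 11⁻¹ ≡ 61 (mod 67) since 11·61 = 671 ≡ 1, so λ ≡ 43·61 ≡ 10.
  x = λ² - 41 - 41 = 100 - 82 ≡ 18; y = λ·(41 - 18) - 39 ≡ 57. → (18, 57)

(18, 57)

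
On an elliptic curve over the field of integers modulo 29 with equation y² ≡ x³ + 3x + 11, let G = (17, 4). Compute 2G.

(24, 25)

tangent at (17, 4): λ = (3·17² + 3)/(2·4) ≡ 0/8. 8⁻¹ ≡ 11 (mod 29) since 8·11 = 88 ≡ 1, so λ ≡ 0·11 ≡ 0.
  x = λ² - 17 - 17 = 0 - 34 ≡ 24; y = λ·(17 - 24) - 4 ≡ 25. → (24, 25)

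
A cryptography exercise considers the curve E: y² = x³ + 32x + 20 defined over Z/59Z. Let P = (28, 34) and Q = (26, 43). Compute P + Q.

(40, 20)

(28, 34) + (26, 43). λ = (43 - 34)/(26 - 28) ≡ 9/57 mod 59. 57⁻¹ ≡ 29 (mod 59), so λ ≡ 25.
  x = λ² - 28 - 26 = 625 - 54 ≡ 40; y = λ·(28 - 40) - 34 ≡ 20. → (40, 20)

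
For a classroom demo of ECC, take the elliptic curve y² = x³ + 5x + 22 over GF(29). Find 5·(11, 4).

Write Q = (11, 4).
Repeated addition: build up to 5Q.
2Q: tangent at (11, 4): λ = (3·11² + 5)/(2·4) ≡ 20/8. 8⁻¹ ≡ 11 (mod 29) since 8·11 = 88 ≡ 1, so λ ≡ 20·11 ≡ 17.
  x = λ² - 11 - 11 = 289 - 22 ≡ 6; y = λ·(11 - 6) - 4 ≡ 23. → (6, 23)
3Q: (6, 23) + (11, 4). λ = (4 - 23)/(11 - 6) ≡ 10/5 mod 29. 5⁻¹ ≡ 6 (mod 29), so λ ≡ 2.
  x = λ² - 6 - 11 = 4 - 17 ≡ 16; y = λ·(6 - 16) - 23 ≡ 15. → (16, 15)
4Q: (16, 15) + (11, 4). λ = (4 - 15)/(11 - 16) ≡ 18/24 mod 29. 24⁻¹ ≡ 23 (mod 29) since 24·23 = 552 ≡ 1, so λ ≡ 8.
  x = λ² - 16 - 11 = 64 - 27 ≡ 8; y = λ·(16 - 8) - 15 ≡ 20. → (8, 20)
5Q: (8, 20) + (11, 4). λ = (4 - 20)/(11 - 8) ≡ 13/3 mod 29. 3⁻¹ ≡ 10 (mod 29) since 3·10 = 30 ≡ 1, so λ ≡ 14.
  x = λ² - 8 - 11 = 196 - 19 ≡ 3; y = λ·(8 - 3) - 20 ≡ 21. → (3, 21)

(3, 21)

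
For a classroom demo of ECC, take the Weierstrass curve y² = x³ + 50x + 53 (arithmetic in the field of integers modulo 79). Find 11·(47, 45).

(75, 37)

Write G = (47, 45).
Repeated addition: build up to 11G.
2G: tangent at (47, 45): λ = (3·47² + 50)/(2·45) ≡ 41/11. 11⁻¹ ≡ 36 (mod 79) since 11·36 = 396 ≡ 1, so λ ≡ 41·36 ≡ 54.
  x = λ² - 47 - 47 = 2916 - 94 ≡ 57; y = λ·(47 - 57) - 45 ≡ 47. → (57, 47)
3G: (57, 47) + (47, 45). λ = (45 - 47)/(47 - 57) ≡ 77/69 mod 79. 69⁻¹ ≡ 71 (mod 79), so λ ≡ 16.
  x = λ² - 57 - 47 = 256 - 104 ≡ 73; y = λ·(57 - 73) - 47 ≡ 13. → (73, 13)
4G: (73, 13) + (47, 45). λ = (45 - 13)/(47 - 73) ≡ 32/53 mod 79. 53⁻¹ ≡ 3 (mod 79) since 53·3 = 159 ≡ 1, so λ ≡ 17.
  x = λ² - 73 - 47 = 289 - 120 ≡ 11; y = λ·(73 - 11) - 13 ≡ 14. → (11, 14)
5G: (11, 14) + (47, 45). λ = (45 - 14)/(47 - 11) ≡ 31/36 mod 79. 36⁻¹ ≡ 11 (mod 79), so λ ≡ 25.
  x = λ² - 11 - 47 = 625 - 58 ≡ 14; y = λ·(11 - 14) - 14 ≡ 69. → (14, 69)
6G: (14, 69) + (47, 45). λ = (45 - 69)/(47 - 14) ≡ 55/33 mod 79. 33⁻¹ ≡ 12 (mod 79) since 33·12 = 396 ≡ 1, so λ ≡ 28.
  x = λ² - 14 - 47 = 784 - 61 ≡ 12; y = λ·(14 - 12) - 69 ≡ 66. → (12, 66)
7G: (12, 66) + (47, 45). λ = (45 - 66)/(47 - 12) ≡ 58/35 mod 79. 35⁻¹ ≡ 70 (mod 79), so λ ≡ 31.
  x = λ² - 12 - 47 = 961 - 59 ≡ 33; y = λ·(12 - 33) - 66 ≡ 73. → (33, 73)
8G: (33, 73) + (47, 45). λ = (45 - 73)/(47 - 33) ≡ 51/14 mod 79. 14⁻¹ ≡ 17 (mod 79), so λ ≡ 77.
  x = λ² - 33 - 47 = 5929 - 80 ≡ 3; y = λ·(33 - 3) - 73 ≡ 25. → (3, 25)
9G: (3, 25) + (47, 45). λ = (45 - 25)/(47 - 3) ≡ 20/44 mod 79. 44⁻¹ ≡ 9 (mod 79) since 44·9 = 396 ≡ 1, so λ ≡ 22.
  x = λ² - 3 - 47 = 484 - 50 ≡ 39; y = λ·(3 - 39) - 25 ≡ 52. → (39, 52)
10G: (39, 52) + (47, 45). λ = (45 - 52)/(47 - 39) ≡ 72/8 mod 79. 8⁻¹ ≡ 10 (mod 79), so λ ≡ 9.
  x = λ² - 39 - 47 = 81 - 86 ≡ 74; y = λ·(39 - 74) - 52 ≡ 28. → (74, 28)
11G: (74, 28) + (47, 45). λ = (45 - 28)/(47 - 74) ≡ 17/52 mod 79. 52⁻¹ ≡ 38 (mod 79), so λ ≡ 14.
  x = λ² - 74 - 47 = 196 - 121 ≡ 75; y = λ·(74 - 75) - 28 ≡ 37. → (75, 37)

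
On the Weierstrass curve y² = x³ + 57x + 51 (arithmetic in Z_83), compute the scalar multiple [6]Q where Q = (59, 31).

(64, 49)

Repeated addition: build up to 6Q.
2Q: tangent at (59, 31): λ = (3·59² + 57)/(2·31) ≡ 42/62. 62⁻¹ ≡ 79 (mod 83) since 62·79 = 4898 ≡ 1, so λ ≡ 42·79 ≡ 81.
  x = λ² - 59 - 59 = 6561 - 118 ≡ 52; y = λ·(59 - 52) - 31 ≡ 38. → (52, 38)
3Q: (52, 38) + (59, 31). λ = (31 - 38)/(59 - 52) ≡ 76/7 mod 83. 7⁻¹ ≡ 12 (mod 83) since 7·12 = 84 ≡ 1, so λ ≡ 82.
  x = λ² - 52 - 59 = 6724 - 111 ≡ 56; y = λ·(52 - 56) - 38 ≡ 49. → (56, 49)
4Q: (56, 49) + (59, 31). λ = (31 - 49)/(59 - 56) ≡ 65/3 mod 83. 3⁻¹ ≡ 28 (mod 83), so λ ≡ 77.
  x = λ² - 56 - 59 = 5929 - 115 ≡ 4; y = λ·(56 - 4) - 49 ≡ 54. → (4, 54)
5Q: (4, 54) + (59, 31). λ = (31 - 54)/(59 - 4) ≡ 60/55 mod 83. 55⁻¹ ≡ 80 (mod 83) since 55·80 = 4400 ≡ 1, so λ ≡ 69.
  x = λ² - 4 - 59 = 4761 - 63 ≡ 50; y = λ·(4 - 50) - 54 ≡ 9. → (50, 9)
6Q: (50, 9) + (59, 31). λ = (31 - 9)/(59 - 50) ≡ 22/9 mod 83. 9⁻¹ ≡ 37 (mod 83), so λ ≡ 67.
  x = λ² - 50 - 59 = 4489 - 109 ≡ 64; y = λ·(50 - 64) - 9 ≡ 49. → (64, 49)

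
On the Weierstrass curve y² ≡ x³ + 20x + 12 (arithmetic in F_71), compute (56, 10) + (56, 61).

The two points share x = 56 and their y-coordinates satisfy 10 + 61 ≡ 0 (mod 71), so they are inverses. Their sum is 𝒪.

O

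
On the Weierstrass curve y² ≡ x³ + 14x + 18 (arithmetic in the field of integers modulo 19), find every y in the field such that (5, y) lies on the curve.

x³ + 14x + 18 = 213 ≡ 4 (mod 19).
Square roots of 4 mod 19: 2 and 17 (since 2² = 4 ≡ 4).

2, 17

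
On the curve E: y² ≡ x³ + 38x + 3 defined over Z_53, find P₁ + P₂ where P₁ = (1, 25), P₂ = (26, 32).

(36, 50)

(1, 25) + (26, 32). λ = (32 - 25)/(26 - 1) ≡ 7/25 mod 53. 25⁻¹ ≡ 17 (mod 53), so λ ≡ 13.
  x = λ² - 1 - 26 = 169 - 27 ≡ 36; y = λ·(1 - 36) - 25 ≡ 50. → (36, 50)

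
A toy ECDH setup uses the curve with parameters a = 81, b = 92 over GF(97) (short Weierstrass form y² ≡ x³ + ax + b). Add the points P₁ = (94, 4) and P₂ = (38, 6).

(50, 36)

(94, 4) + (38, 6). λ = (6 - 4)/(38 - 94) ≡ 2/41 mod 97. 41⁻¹ ≡ 71 (mod 97), so λ ≡ 45.
  x = λ² - 94 - 38 = 2025 - 132 ≡ 50; y = λ·(94 - 50) - 4 ≡ 36. → (50, 36)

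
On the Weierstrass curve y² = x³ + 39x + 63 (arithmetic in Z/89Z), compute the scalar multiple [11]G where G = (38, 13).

(42, 36)

Repeated addition: build up to 11G.
2G: tangent at (38, 13): λ = (3·38² + 39)/(2·13) ≡ 10/26. 26⁻¹ ≡ 24 (mod 89), so λ ≡ 10·24 ≡ 62.
  x = λ² - 38 - 38 = 3844 - 76 ≡ 30; y = λ·(38 - 30) - 13 ≡ 38. → (30, 38)
3G: (30, 38) + (38, 13). λ = (13 - 38)/(38 - 30) ≡ 64/8 mod 89. 8⁻¹ ≡ 78 (mod 89) since 8·78 = 624 ≡ 1, so λ ≡ 8.
  x = λ² - 30 - 38 = 64 - 68 ≡ 85; y = λ·(30 - 85) - 38 ≡ 56. → (85, 56)
4G: (85, 56) + (38, 13). λ = (13 - 56)/(38 - 85) ≡ 46/42 mod 89. 42⁻¹ ≡ 53 (mod 89), so λ ≡ 35.
  x = λ² - 85 - 38 = 1225 - 123 ≡ 34; y = λ·(85 - 34) - 56 ≡ 38. → (34, 38)
5G: (34, 38) + (38, 13). λ = (13 - 38)/(38 - 34) ≡ 64/4 mod 89. 4⁻¹ ≡ 67 (mod 89) since 4·67 = 268 ≡ 1, so λ ≡ 16.
  x = λ² - 34 - 38 = 256 - 72 ≡ 6; y = λ·(34 - 6) - 38 ≡ 54. → (6, 54)
6G: (6, 54) + (38, 13). λ = (13 - 54)/(38 - 6) ≡ 48/32 mod 89. 32⁻¹ ≡ 64 (mod 89), so λ ≡ 46.
  x = λ² - 6 - 38 = 2116 - 44 ≡ 25; y = λ·(6 - 25) - 54 ≡ 51. → (25, 51)
7G: (25, 51) + (38, 13). λ = (13 - 51)/(38 - 25) ≡ 51/13 mod 89. 13⁻¹ ≡ 48 (mod 89) since 13·48 = 624 ≡ 1, so λ ≡ 45.
  x = λ² - 25 - 38 = 2025 - 63 ≡ 4; y = λ·(25 - 4) - 51 ≡ 4. → (4, 4)
8G: (4, 4) + (38, 13). λ = (13 - 4)/(38 - 4) ≡ 9/34 mod 89. 34⁻¹ ≡ 55 (mod 89) since 34·55 = 1870 ≡ 1, so λ ≡ 50.
  x = λ² - 4 - 38 = 2500 - 42 ≡ 55; y = λ·(4 - 55) - 4 ≡ 27. → (55, 27)
9G: (55, 27) + (38, 13). λ = (13 - 27)/(38 - 55) ≡ 75/72 mod 89. 72⁻¹ ≡ 68 (mod 89) since 72·68 = 4896 ≡ 1, so λ ≡ 27.
  x = λ² - 55 - 38 = 729 - 93 ≡ 13; y = λ·(55 - 13) - 27 ≡ 39. → (13, 39)
10G: (13, 39) + (38, 13). λ = (13 - 39)/(38 - 13) ≡ 63/25 mod 89. 25⁻¹ ≡ 57 (mod 89) since 25·57 = 1425 ≡ 1, so λ ≡ 31.
  x = λ² - 13 - 38 = 961 - 51 ≡ 20; y = λ·(13 - 20) - 39 ≡ 11. → (20, 11)
11G: (20, 11) + (38, 13). λ = (13 - 11)/(38 - 20) ≡ 2/18 mod 89. 18⁻¹ ≡ 5 (mod 89) since 18·5 = 90 ≡ 1, so λ ≡ 10.
  x = λ² - 20 - 38 = 100 - 58 ≡ 42; y = λ·(20 - 42) - 11 ≡ 36. → (42, 36)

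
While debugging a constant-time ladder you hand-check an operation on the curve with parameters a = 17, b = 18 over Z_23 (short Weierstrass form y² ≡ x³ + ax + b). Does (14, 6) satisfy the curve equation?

y² = 6² ≡ 13; x³ + 17x + 18 = 3000 ≡ 10 (mod 23). 13 ≠ 10.

no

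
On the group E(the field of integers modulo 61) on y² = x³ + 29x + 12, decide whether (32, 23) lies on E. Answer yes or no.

y² = 23² ≡ 41; x³ + 29x + 12 = 33708 ≡ 36 (mod 61). 41 ≠ 36.

no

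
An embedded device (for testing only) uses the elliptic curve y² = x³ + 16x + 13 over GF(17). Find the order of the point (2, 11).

2P: tangent at (2, 11): λ = (3·2² + 16)/(2·11) ≡ 11/5. 5⁻¹ ≡ 7 (mod 17), so λ ≡ 11·7 ≡ 9.
  x = λ² - 2 - 2 = 81 - 4 ≡ 9; y = λ·(2 - 9) - 11 ≡ 11. → (9, 11)
3P: (9, 11) + (2, 11). λ = (11 - 11)/(2 - 9) ≡ 0/10 mod 17. 10⁻¹ ≡ 12 (mod 17), so λ ≡ 0.
  x = λ² - 9 - 2 = 0 - 11 ≡ 6; y = λ·(9 - 6) - 11 ≡ 6. → (6, 6)
4P: (6, 6) + (2, 11). λ = (11 - 6)/(2 - 6) ≡ 5/13 mod 17. 13⁻¹ ≡ 4 (mod 17) since 13·4 = 52 ≡ 1, so λ ≡ 3.
  x = λ² - 6 - 2 = 9 - 8 ≡ 1; y = λ·(6 - 1) - 6 ≡ 9. → (1, 9)
5P: (1, 9) + (2, 11). λ = (11 - 9)/(2 - 1) ≡ 2/1 mod 17. 1⁻¹ ≡ 1 (mod 17) since 1·1 = 1 ≡ 1, so λ ≡ 2.
  x = λ² - 1 - 2 = 4 - 3 ≡ 1; y = λ·(1 - 1) - 9 ≡ 8. → (1, 8)
6P: (1, 8) + (2, 11). λ = (11 - 8)/(2 - 1) ≡ 3/1 mod 17. 1⁻¹ ≡ 1 (mod 17) since 1·1 = 1 ≡ 1, so λ ≡ 3.
  x = λ² - 1 - 2 = 9 - 3 ≡ 6; y = λ·(1 - 6) - 8 ≡ 11. → (6, 11)
7P: (6, 11) + (2, 11). λ = (11 - 11)/(2 - 6) ≡ 0/13 mod 17. 13⁻¹ ≡ 4 (mod 17) since 13·4 = 52 ≡ 1, so λ ≡ 0.
  x = λ² - 6 - 2 = 0 - 8 ≡ 9; y = λ·(6 - 9) - 11 ≡ 6. → (9, 6)
8P: (9, 6) + (2, 11). λ = (11 - 6)/(2 - 9) ≡ 5/10 mod 17. 10⁻¹ ≡ 12 (mod 17), so λ ≡ 9.
  x = λ² - 9 - 2 = 81 - 11 ≡ 2; y = λ·(9 - 2) - 6 ≡ 6. → (2, 6)
9P: (2, 6) + (2, 11): same x and y₁ ≡ -y₂, so the sum is the point at infinity.
9P = the point at infinity, so the order is 9.

9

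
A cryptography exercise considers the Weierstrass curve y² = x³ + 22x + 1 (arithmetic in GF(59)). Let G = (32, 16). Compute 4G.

Double-and-add on 4 = (100)₂. Start with G = (32, 16) for the leading 1-bit.
double: tangent at (32, 16): λ = (3·32² + 22)/(2·16) ≡ 26/32. 32⁻¹ ≡ 24 (mod 59), so λ ≡ 26·24 ≡ 34.
  x = λ² - 32 - 32 = 1156 - 64 ≡ 30; y = λ·(32 - 30) - 16 ≡ 52. → (30, 52)
double: tangent at (30, 52): λ = (3·30² + 22)/(2·52) ≡ 8/45. 45⁻¹ ≡ 21 (mod 59) since 45·21 = 945 ≡ 1, so λ ≡ 8·21 ≡ 50.
  x = λ² - 30 - 30 = 2500 - 60 ≡ 21; y = λ·(30 - 21) - 52 ≡ 44. → (21, 44)

(21, 44)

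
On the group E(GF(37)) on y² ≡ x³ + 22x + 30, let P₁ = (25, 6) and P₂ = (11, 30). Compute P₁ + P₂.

(13, 21)

(25, 6) + (11, 30). λ = (30 - 6)/(11 - 25) ≡ 24/23 mod 37. 23⁻¹ ≡ 29 (mod 37), so λ ≡ 30.
  x = λ² - 25 - 11 = 900 - 36 ≡ 13; y = λ·(25 - 13) - 6 ≡ 21. → (13, 21)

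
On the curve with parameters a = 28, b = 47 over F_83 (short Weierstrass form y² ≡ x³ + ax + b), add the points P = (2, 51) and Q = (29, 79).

(2, 51) + (29, 79). λ = (79 - 51)/(29 - 2) ≡ 28/27 mod 83. 27⁻¹ ≡ 40 (mod 83), so λ ≡ 41.
  x = λ² - 2 - 29 = 1681 - 31 ≡ 73; y = λ·(2 - 73) - 51 ≡ 26. → (73, 26)

(73, 26)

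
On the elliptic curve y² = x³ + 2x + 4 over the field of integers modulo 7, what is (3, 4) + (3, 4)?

tangent at (3, 4): λ = (3·3² + 2)/(2·4) ≡ 1/1. 1⁻¹ ≡ 1 (mod 7), so λ ≡ 1·1 ≡ 1.
  x = λ² - 3 - 3 = 1 - 6 ≡ 2; y = λ·(3 - 2) - 4 ≡ 4. → (2, 4)

(2, 4)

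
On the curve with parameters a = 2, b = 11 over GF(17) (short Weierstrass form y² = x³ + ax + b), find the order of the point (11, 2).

11

2P: tangent at (11, 2): λ = (3·11² + 2)/(2·2) ≡ 8/4. 4⁻¹ ≡ 13 (mod 17), so λ ≡ 8·13 ≡ 2.
  x = λ² - 11 - 11 = 4 - 22 ≡ 16; y = λ·(11 - 16) - 2 ≡ 5. → (16, 5)
3P: (16, 5) + (11, 2). λ = (2 - 5)/(11 - 16) ≡ 14/12 mod 17. 12⁻¹ ≡ 10 (mod 17), so λ ≡ 4.
  x = λ² - 16 - 11 = 16 - 27 ≡ 6; y = λ·(16 - 6) - 5 ≡ 1. → (6, 1)
4P: (6, 1) + (11, 2). λ = (2 - 1)/(11 - 6) ≡ 1/5 mod 17. 5⁻¹ ≡ 7 (mod 17), so λ ≡ 7.
  x = λ² - 6 - 11 = 49 - 17 ≡ 15; y = λ·(6 - 15) - 1 ≡ 4. → (15, 4)
5P: (15, 4) + (11, 2). λ = (2 - 4)/(11 - 15) ≡ 15/13 mod 17. 13⁻¹ ≡ 4 (mod 17) since 13·4 = 52 ≡ 1, so λ ≡ 9.
  x = λ² - 15 - 11 = 81 - 26 ≡ 4; y = λ·(15 - 4) - 4 ≡ 10. → (4, 10)
6P: (4, 10) + (11, 2). λ = (2 - 10)/(11 - 4) ≡ 9/7 mod 17. 7⁻¹ ≡ 5 (mod 17) since 7·5 = 35 ≡ 1, so λ ≡ 11.
  x = λ² - 4 - 11 = 121 - 15 ≡ 4; y = λ·(4 - 4) - 10 ≡ 7. → (4, 7)
7P: (4, 7) + (11, 2). λ = (2 - 7)/(11 - 4) ≡ 12/7 mod 17. 7⁻¹ ≡ 5 (mod 17) since 7·5 = 35 ≡ 1, so λ ≡ 9.
  x = λ² - 4 - 11 = 81 - 15 ≡ 15; y = λ·(4 - 15) - 7 ≡ 13. → (15, 13)
8P: (15, 13) + (11, 2). λ = (2 - 13)/(11 - 15) ≡ 6/13 mod 17. 13⁻¹ ≡ 4 (mod 17) since 13·4 = 52 ≡ 1, so λ ≡ 7.
  x = λ² - 15 - 11 = 49 - 26 ≡ 6; y = λ·(15 - 6) - 13 ≡ 16. → (6, 16)
9P: (6, 16) + (11, 2). λ = (2 - 16)/(11 - 6) ≡ 3/5 mod 17. 5⁻¹ ≡ 7 (mod 17), so λ ≡ 4.
  x = λ² - 6 - 11 = 16 - 17 ≡ 16; y = λ·(6 - 16) - 16 ≡ 12. → (16, 12)
10P: (16, 12) + (11, 2). λ = (2 - 12)/(11 - 16) ≡ 7/12 mod 17. 12⁻¹ ≡ 10 (mod 17) since 12·10 = 120 ≡ 1, so λ ≡ 2.
  x = λ² - 16 - 11 = 4 - 27 ≡ 11; y = λ·(16 - 11) - 12 ≡ 15. → (11, 15)
11P: (11, 15) + (11, 2): same x and y₁ ≡ -y₂, so the sum is 𝒪.
11P = 𝒪, so the order is 11.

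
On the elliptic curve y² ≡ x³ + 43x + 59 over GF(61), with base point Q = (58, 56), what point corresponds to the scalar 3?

Repeated addition: build up to 3Q.
2Q: tangent at (58, 56): λ = (3·58² + 43)/(2·56) ≡ 9/51. 51⁻¹ ≡ 6 (mod 61), so λ ≡ 9·6 ≡ 54.
  x = λ² - 58 - 58 = 2916 - 116 ≡ 55; y = λ·(58 - 55) - 56 ≡ 45. → (55, 45)
3Q: (55, 45) + (58, 56). λ = (56 - 45)/(58 - 55) ≡ 11/3 mod 61. 3⁻¹ ≡ 41 (mod 61), so λ ≡ 24.
  x = λ² - 55 - 58 = 576 - 113 ≡ 36; y = λ·(55 - 36) - 45 ≡ 45. → (36, 45)

(36, 45)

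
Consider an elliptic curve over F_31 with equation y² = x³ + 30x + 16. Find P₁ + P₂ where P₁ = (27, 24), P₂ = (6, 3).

(30, 4)

(27, 24) + (6, 3). λ = (3 - 24)/(6 - 27) ≡ 10/10 mod 31. 10⁻¹ ≡ 28 (mod 31) since 10·28 = 280 ≡ 1, so λ ≡ 1.
  x = λ² - 27 - 6 = 1 - 33 ≡ 30; y = λ·(27 - 30) - 24 ≡ 4. → (30, 4)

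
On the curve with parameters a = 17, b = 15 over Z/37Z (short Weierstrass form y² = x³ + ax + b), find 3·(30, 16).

(11, 4)

Write P = (30, 16).
Repeated addition: build up to 3P.
2P: tangent at (30, 16): λ = (3·30² + 17)/(2·16) ≡ 16/32. 32⁻¹ ≡ 22 (mod 37) since 32·22 = 704 ≡ 1, so λ ≡ 16·22 ≡ 19.
  x = λ² - 30 - 30 = 361 - 60 ≡ 5; y = λ·(30 - 5) - 16 ≡ 15. → (5, 15)
3P: (5, 15) + (30, 16). λ = (16 - 15)/(30 - 5) ≡ 1/25 mod 37. 25⁻¹ ≡ 3 (mod 37) since 25·3 = 75 ≡ 1, so λ ≡ 3.
  x = λ² - 5 - 30 = 9 - 35 ≡ 11; y = λ·(5 - 11) - 15 ≡ 4. → (11, 4)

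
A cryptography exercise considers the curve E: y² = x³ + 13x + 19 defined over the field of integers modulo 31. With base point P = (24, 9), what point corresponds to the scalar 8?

(16, 18)

Repeated addition: build up to 8P.
2P: tangent at (24, 9): λ = (3·24² + 13)/(2·9) ≡ 5/18. 18⁻¹ ≡ 19 (mod 31) since 18·19 = 342 ≡ 1, so λ ≡ 5·19 ≡ 2.
  x = λ² - 24 - 24 = 4 - 48 ≡ 18; y = λ·(24 - 18) - 9 ≡ 3. → (18, 3)
3P: (18, 3) + (24, 9). λ = (9 - 3)/(24 - 18) ≡ 6/6 mod 31. 6⁻¹ ≡ 26 (mod 31) since 6·26 = 156 ≡ 1, so λ ≡ 1.
  x = λ² - 18 - 24 = 1 - 42 ≡ 21; y = λ·(18 - 21) - 3 ≡ 25. → (21, 25)
4P: (21, 25) + (24, 9). λ = (9 - 25)/(24 - 21) ≡ 15/3 mod 31. 3⁻¹ ≡ 21 (mod 31) since 3·21 = 63 ≡ 1, so λ ≡ 5.
  x = λ² - 21 - 24 = 25 - 45 ≡ 11; y = λ·(21 - 11) - 25 ≡ 25. → (11, 25)
5P: (11, 25) + (24, 9). λ = (9 - 25)/(24 - 11) ≡ 15/13 mod 31. 13⁻¹ ≡ 12 (mod 31), so λ ≡ 25.
  x = λ² - 11 - 24 = 625 - 35 ≡ 1; y = λ·(11 - 1) - 25 ≡ 8. → (1, 8)
6P: (1, 8) + (24, 9). λ = (9 - 8)/(24 - 1) ≡ 1/23 mod 31. 23⁻¹ ≡ 27 (mod 31), so λ ≡ 27.
  x = λ² - 1 - 24 = 729 - 25 ≡ 22; y = λ·(1 - 22) - 8 ≡ 14. → (22, 14)
7P: (22, 14) + (24, 9). λ = (9 - 14)/(24 - 22) ≡ 26/2 mod 31. 2⁻¹ ≡ 16 (mod 31), so λ ≡ 13.
  x = λ² - 22 - 24 = 169 - 46 ≡ 30; y = λ·(22 - 30) - 14 ≡ 6. → (30, 6)
8P: (30, 6) + (24, 9). λ = (9 - 6)/(24 - 30) ≡ 3/25 mod 31. 25⁻¹ ≡ 5 (mod 31), so λ ≡ 15.
  x = λ² - 30 - 24 = 225 - 54 ≡ 16; y = λ·(30 - 16) - 6 ≡ 18. → (16, 18)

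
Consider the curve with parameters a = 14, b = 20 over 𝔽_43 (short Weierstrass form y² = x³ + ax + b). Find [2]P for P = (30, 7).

(36, 40)

tangent at (30, 7): λ = (3·30² + 14)/(2·7) ≡ 5/14. 14⁻¹ ≡ 40 (mod 43), so λ ≡ 5·40 ≡ 28.
  x = λ² - 30 - 30 = 784 - 60 ≡ 36; y = λ·(30 - 36) - 7 ≡ 40. → (36, 40)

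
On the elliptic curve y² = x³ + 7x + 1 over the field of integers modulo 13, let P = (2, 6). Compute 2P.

(6, 5)

tangent at (2, 6): λ = (3·2² + 7)/(2·6) ≡ 6/12. 12⁻¹ ≡ 12 (mod 13), so λ ≡ 6·12 ≡ 7.
  x = λ² - 2 - 2 = 49 - 4 ≡ 6; y = λ·(2 - 6) - 6 ≡ 5. → (6, 5)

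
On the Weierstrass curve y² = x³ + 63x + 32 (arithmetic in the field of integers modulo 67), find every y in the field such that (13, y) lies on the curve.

x³ + 63x + 32 = 3048 ≡ 33 (mod 67).
Square roots of 33 mod 67: 10 and 57 (since 10² = 100 ≡ 33).

10, 57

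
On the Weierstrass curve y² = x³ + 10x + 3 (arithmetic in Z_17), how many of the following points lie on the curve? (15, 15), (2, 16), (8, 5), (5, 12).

1

(15, 15): 15² ≡ 4, rhs ≡ 9 → off.
(2, 16): 16² ≡ 1, rhs ≡ 14 → off.
(8, 5): 5² ≡ 8, rhs ≡ 0 → off.
(5, 12): 12² ≡ 8, rhs ≡ 8 → on.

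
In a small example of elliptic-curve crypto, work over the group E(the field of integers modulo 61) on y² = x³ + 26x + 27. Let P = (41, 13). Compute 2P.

(35, 40)

tangent at (41, 13): λ = (3·41² + 26)/(2·13) ≡ 6/26. 26⁻¹ ≡ 54 (mod 61) since 26·54 = 1404 ≡ 1, so λ ≡ 6·54 ≡ 19.
  x = λ² - 41 - 41 = 361 - 82 ≡ 35; y = λ·(41 - 35) - 13 ≡ 40. → (35, 40)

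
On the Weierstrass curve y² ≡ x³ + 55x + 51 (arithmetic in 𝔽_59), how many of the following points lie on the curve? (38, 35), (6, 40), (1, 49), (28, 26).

1

(38, 35): 35² ≡ 45, rhs ≡ 19 → off.
(6, 40): 40² ≡ 7, rhs ≡ 7 → on.
(1, 49): 49² ≡ 41, rhs ≡ 48 → off.
(28, 26): 26² ≡ 27, rhs ≡ 2 → off.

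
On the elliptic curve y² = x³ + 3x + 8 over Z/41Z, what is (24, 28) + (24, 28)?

(36, 14)

tangent at (24, 28): λ = (3·24² + 3)/(2·28) ≡ 9/15. 15⁻¹ ≡ 11 (mod 41), so λ ≡ 9·11 ≡ 17.
  x = λ² - 24 - 24 = 289 - 48 ≡ 36; y = λ·(24 - 36) - 28 ≡ 14. → (36, 14)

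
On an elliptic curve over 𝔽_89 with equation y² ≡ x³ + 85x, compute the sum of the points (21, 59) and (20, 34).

(50, 17)

(21, 59) + (20, 34). λ = (34 - 59)/(20 - 21) ≡ 64/88 mod 89. 88⁻¹ ≡ 88 (mod 89), so λ ≡ 25.
  x = λ² - 21 - 20 = 625 - 41 ≡ 50; y = λ·(21 - 50) - 59 ≡ 17. → (50, 17)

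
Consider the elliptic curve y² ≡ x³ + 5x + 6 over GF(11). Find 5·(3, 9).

(3, 2)

Write P = (3, 9).
Double-and-add on 5 = (101)₂. Start with P = (3, 9) for the leading 1-bit.
double: tangent at (3, 9): λ = (3·3² + 5)/(2·9) ≡ 10/7. 7⁻¹ ≡ 8 (mod 11), so λ ≡ 10·8 ≡ 3.
  x = λ² - 3 - 3 = 9 - 6 ≡ 3; y = λ·(3 - 3) - 9 ≡ 2. → (3, 2)
double: tangent at (3, 2): λ = (3·3² + 5)/(2·2) ≡ 10/4. 4⁻¹ ≡ 3 (mod 11) since 4·3 = 12 ≡ 1, so λ ≡ 10·3 ≡ 8.
  x = λ² - 3 - 3 = 64 - 6 ≡ 3; y = λ·(3 - 3) - 2 ≡ 9. → (3, 9)
add P: tangent at (3, 9): λ = (3·3² + 5)/(2·9) ≡ 10/7. 7⁻¹ ≡ 8 (mod 11) since 7·8 = 56 ≡ 1, so λ ≡ 10·8 ≡ 3.
  x = λ² - 3 - 3 = 9 - 6 ≡ 3; y = λ·(3 - 3) - 9 ≡ 2. → (3, 2)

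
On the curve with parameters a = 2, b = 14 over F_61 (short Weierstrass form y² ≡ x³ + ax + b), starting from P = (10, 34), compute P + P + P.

(25, 45)

Repeated addition: build up to 3P.
2P: tangent at (10, 34): λ = (3·10² + 2)/(2·34) ≡ 58/7. 7⁻¹ ≡ 35 (mod 61) since 7·35 = 245 ≡ 1, so λ ≡ 58·35 ≡ 17.
  x = λ² - 10 - 10 = 289 - 20 ≡ 25; y = λ·(10 - 25) - 34 ≡ 16. → (25, 16)
3P: (25, 16) + (10, 34). λ = (34 - 16)/(10 - 25) ≡ 18/46 mod 61. 46⁻¹ ≡ 4 (mod 61), so λ ≡ 11.
  x = λ² - 25 - 10 = 121 - 35 ≡ 25; y = λ·(25 - 25) - 16 ≡ 45. → (25, 45)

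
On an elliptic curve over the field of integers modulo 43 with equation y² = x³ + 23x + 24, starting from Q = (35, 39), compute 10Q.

O

Double-and-add on 10 = (1010)₂. Start with Q = (35, 39) for the leading 1-bit.
double: tangent at (35, 39): λ = (3·35² + 23)/(2·39) ≡ 0/35. 35⁻¹ ≡ 16 (mod 43), so λ ≡ 0·16 ≡ 0.
  x = λ² - 35 - 35 = 0 - 70 ≡ 16; y = λ·(35 - 16) - 39 ≡ 4. → (16, 4)
double: tangent at (16, 4): λ = (3·16² + 23)/(2·4) ≡ 17/8. 8⁻¹ ≡ 27 (mod 43), so λ ≡ 17·27 ≡ 29.
  x = λ² - 16 - 16 = 841 - 32 ≡ 35; y = λ·(16 - 35) - 4 ≡ 4. → (35, 4)
add Q: (35, 4) + (35, 39): same x and y₁ ≡ -y₂, so the sum is 𝒪.
double: 𝒪 + 𝒪 = 𝒪 (identity).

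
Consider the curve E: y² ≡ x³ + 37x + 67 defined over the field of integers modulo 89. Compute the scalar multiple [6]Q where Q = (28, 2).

(5, 56)

Double-and-add on 6 = (110)₂. Start with Q = (28, 2) for the leading 1-bit.
double: tangent at (28, 2): λ = (3·28² + 37)/(2·2) ≡ 75/4. 4⁻¹ ≡ 67 (mod 89), so λ ≡ 75·67 ≡ 41.
  x = λ² - 28 - 28 = 1681 - 56 ≡ 23; y = λ·(28 - 23) - 2 ≡ 25. → (23, 25)
add Q: (23, 25) + (28, 2). λ = (2 - 25)/(28 - 23) ≡ 66/5 mod 89. 5⁻¹ ≡ 18 (mod 89) since 5·18 = 90 ≡ 1, so λ ≡ 31.
  x = λ² - 23 - 28 = 961 - 51 ≡ 20; y = λ·(23 - 20) - 25 ≡ 68. → (20, 68)
double: tangent at (20, 68): λ = (3·20² + 37)/(2·68) ≡ 80/47. 47⁻¹ ≡ 36 (mod 89) since 47·36 = 1692 ≡ 1, so λ ≡ 80·36 ≡ 32.
  x = λ² - 20 - 20 = 1024 - 40 ≡ 5; y = λ·(20 - 5) - 68 ≡ 56. → (5, 56)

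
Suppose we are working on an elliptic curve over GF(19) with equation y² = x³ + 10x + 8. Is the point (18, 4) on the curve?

yes

y² = 4² ≡ 16; x³ + 10x + 8 = 6020 ≡ 16 (mod 19). 16 = 16.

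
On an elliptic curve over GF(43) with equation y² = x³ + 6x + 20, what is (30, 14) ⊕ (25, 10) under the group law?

(30, 14) + (25, 10). λ = (10 - 14)/(25 - 30) ≡ 39/38 mod 43. 38⁻¹ ≡ 17 (mod 43), so λ ≡ 18.
  x = λ² - 30 - 25 = 324 - 55 ≡ 11; y = λ·(30 - 11) - 14 ≡ 27. → (11, 27)

(11, 27)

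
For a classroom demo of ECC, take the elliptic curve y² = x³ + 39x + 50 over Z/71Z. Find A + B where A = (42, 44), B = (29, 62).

(12, 51)

(42, 44) + (29, 62). λ = (62 - 44)/(29 - 42) ≡ 18/58 mod 71. 58⁻¹ ≡ 60 (mod 71), so λ ≡ 15.
  x = λ² - 42 - 29 = 225 - 71 ≡ 12; y = λ·(42 - 12) - 44 ≡ 51. → (12, 51)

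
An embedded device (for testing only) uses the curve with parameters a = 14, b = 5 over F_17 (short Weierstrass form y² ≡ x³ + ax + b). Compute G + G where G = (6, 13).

tangent at (6, 13): λ = (3·6² + 14)/(2·13) ≡ 3/9. 9⁻¹ ≡ 2 (mod 17), so λ ≡ 3·2 ≡ 6.
  x = λ² - 6 - 6 = 36 - 12 ≡ 7; y = λ·(6 - 7) - 13 ≡ 15. → (7, 15)

(7, 15)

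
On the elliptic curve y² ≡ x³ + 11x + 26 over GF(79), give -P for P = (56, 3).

-(56, 3) = (56, -3 mod 79) = (56, 76).

(56, 76)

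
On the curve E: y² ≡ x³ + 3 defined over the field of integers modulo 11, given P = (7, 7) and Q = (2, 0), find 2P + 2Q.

(0, 6)

First 2P:
Repeated addition: build up to 2P.
2P: tangent at (7, 7): λ = (3·7² + 0)/(2·7) ≡ 4/3. 3⁻¹ ≡ 4 (mod 11) since 3·4 = 12 ≡ 1, so λ ≡ 4·4 ≡ 5.
  x = λ² - 7 - 7 = 25 - 14 ≡ 0; y = λ·(7 - 0) - 7 ≡ 6. → (0, 6)
2P = (0, 6).
Next 2Q:
Repeated addition: build up to 2Q.
2Q: (2, 0) + (2, 0): same x and y₁ ≡ -y₂, so the sum is O.
2Q = O.
Finally 2P + 2Q:
(0, 6) + O = (0, 6) (identity).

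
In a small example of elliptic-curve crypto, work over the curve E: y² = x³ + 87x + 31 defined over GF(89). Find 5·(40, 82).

Write P = (40, 82).
Double-and-add on 5 = (101)₂. Start with P = (40, 82) for the leading 1-bit.
double: tangent at (40, 82): λ = (3·40² + 87)/(2·82) ≡ 81/75. 75⁻¹ ≡ 19 (mod 89), so λ ≡ 81·19 ≡ 26.
  x = λ² - 40 - 40 = 676 - 80 ≡ 62; y = λ·(40 - 62) - 82 ≡ 58. → (62, 58)
double: tangent at (62, 58): λ = (3·62² + 87)/(2·58) ≡ 49/27. 27⁻¹ ≡ 33 (mod 89), so λ ≡ 49·33 ≡ 15.
  x = λ² - 62 - 62 = 225 - 124 ≡ 12; y = λ·(62 - 12) - 58 ≡ 69. → (12, 69)
add P: (12, 69) + (40, 82). λ = (82 - 69)/(40 - 12) ≡ 13/28 mod 89. 28⁻¹ ≡ 35 (mod 89), so λ ≡ 10.
  x = λ² - 12 - 40 = 100 - 52 ≡ 48; y = λ·(12 - 48) - 69 ≡ 16. → (48, 16)

(48, 16)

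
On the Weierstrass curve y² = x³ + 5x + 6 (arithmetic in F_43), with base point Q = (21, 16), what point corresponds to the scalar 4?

(30, 25)

Double-and-add on 4 = (100)₂. Start with Q = (21, 16) for the leading 1-bit.
double: tangent at (21, 16): λ = (3·21² + 5)/(2·16) ≡ 38/32. 32⁻¹ ≡ 39 (mod 43) since 32·39 = 1248 ≡ 1, so λ ≡ 38·39 ≡ 20.
  x = λ² - 21 - 21 = 400 - 42 ≡ 14; y = λ·(21 - 14) - 16 ≡ 38. → (14, 38)
double: tangent at (14, 38): λ = (3·14² + 5)/(2·38) ≡ 34/33. 33⁻¹ ≡ 30 (mod 43), so λ ≡ 34·30 ≡ 31.
  x = λ² - 14 - 14 = 961 - 28 ≡ 30; y = λ·(14 - 30) - 38 ≡ 25. → (30, 25)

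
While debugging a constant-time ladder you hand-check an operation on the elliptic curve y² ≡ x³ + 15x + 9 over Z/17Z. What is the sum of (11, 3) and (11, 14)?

The two points share x = 11 and their y-coordinates satisfy 3 + 14 ≡ 0 (mod 17), so they are inverses. Their sum is O.

O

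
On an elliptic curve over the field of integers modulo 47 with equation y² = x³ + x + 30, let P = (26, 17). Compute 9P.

Repeated addition: build up to 9P.
2P: tangent at (26, 17): λ = (3·26² + 1)/(2·17) ≡ 8/34. 34⁻¹ ≡ 18 (mod 47), so λ ≡ 8·18 ≡ 3.
  x = λ² - 26 - 26 = 9 - 52 ≡ 4; y = λ·(26 - 4) - 17 ≡ 2. → (4, 2)
3P: (4, 2) + (26, 17). λ = (17 - 2)/(26 - 4) ≡ 15/22 mod 47. 22⁻¹ ≡ 15 (mod 47), so λ ≡ 37.
  x = λ² - 4 - 26 = 1369 - 30 ≡ 23; y = λ·(4 - 23) - 2 ≡ 0. → (23, 0)
4P: (23, 0) + (26, 17). λ = (17 - 0)/(26 - 23) ≡ 17/3 mod 47. 3⁻¹ ≡ 16 (mod 47) since 3·16 = 48 ≡ 1, so λ ≡ 37.
  x = λ² - 23 - 26 = 1369 - 49 ≡ 4; y = λ·(23 - 4) - 0 ≡ 45. → (4, 45)
5P: (4, 45) + (26, 17). λ = (17 - 45)/(26 - 4) ≡ 19/22 mod 47. 22⁻¹ ≡ 15 (mod 47) since 22·15 = 330 ≡ 1, so λ ≡ 3.
  x = λ² - 4 - 26 = 9 - 30 ≡ 26; y = λ·(4 - 26) - 45 ≡ 30. → (26, 30)
6P: (26, 30) + (26, 17): same x and y₁ ≡ -y₂, so the sum is 𝒪.
7P: 𝒪 + (26, 17) = (26, 17) (identity).
8P: tangent at (26, 17): λ = (3·26² + 1)/(2·17) ≡ 8/34. 34⁻¹ ≡ 18 (mod 47) since 34·18 = 612 ≡ 1, so λ ≡ 8·18 ≡ 3.
  x = λ² - 26 - 26 = 9 - 52 ≡ 4; y = λ·(26 - 4) - 17 ≡ 2. → (4, 2)
9P: (4, 2) + (26, 17). λ = (17 - 2)/(26 - 4) ≡ 15/22 mod 47. 22⁻¹ ≡ 15 (mod 47) since 22·15 = 330 ≡ 1, so λ ≡ 37.
  x = λ² - 4 - 26 = 1369 - 30 ≡ 23; y = λ·(4 - 23) - 2 ≡ 0. → (23, 0)

(23, 0)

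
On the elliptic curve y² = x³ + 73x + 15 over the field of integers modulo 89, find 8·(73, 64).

Write P = (73, 64).
Double-and-add on 8 = (1000)₂. Start with P = (73, 64) for the leading 1-bit.
double: tangent at (73, 64): λ = (3·73² + 73)/(2·64) ≡ 40/39. 39⁻¹ ≡ 16 (mod 89), so λ ≡ 40·16 ≡ 17.
  x = λ² - 73 - 73 = 289 - 146 ≡ 54; y = λ·(73 - 54) - 64 ≡ 81. → (54, 81)
double: tangent at (54, 81): λ = (3·54² + 73)/(2·81) ≡ 10/73. 73⁻¹ ≡ 50 (mod 89) since 73·50 = 3650 ≡ 1, so λ ≡ 10·50 ≡ 55.
  x = λ² - 54 - 54 = 3025 - 108 ≡ 69; y = λ·(54 - 69) - 81 ≡ 73. → (69, 73)
double: tangent at (69, 73): λ = (3·69² + 73)/(2·73) ≡ 27/57. 57⁻¹ ≡ 25 (mod 89), so λ ≡ 27·25 ≡ 52.
  x = λ² - 69 - 69 = 2704 - 138 ≡ 74; y = λ·(69 - 74) - 73 ≡ 23. → (74, 23)

(74, 23)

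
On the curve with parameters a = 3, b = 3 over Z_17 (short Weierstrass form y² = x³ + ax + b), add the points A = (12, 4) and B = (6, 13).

(12, 4) + (6, 13). λ = (13 - 4)/(6 - 12) ≡ 9/11 mod 17. 11⁻¹ ≡ 14 (mod 17), so λ ≡ 7.
  x = λ² - 12 - 6 = 49 - 18 ≡ 14; y = λ·(12 - 14) - 4 ≡ 16. → (14, 16)

(14, 16)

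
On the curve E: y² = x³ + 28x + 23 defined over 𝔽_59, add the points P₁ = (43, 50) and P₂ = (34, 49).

(43, 50) + (34, 49). λ = (49 - 50)/(34 - 43) ≡ 58/50 mod 59. 50⁻¹ ≡ 13 (mod 59), so λ ≡ 46.
  x = λ² - 43 - 34 = 2116 - 77 ≡ 33; y = λ·(43 - 33) - 50 ≡ 56. → (33, 56)

(33, 56)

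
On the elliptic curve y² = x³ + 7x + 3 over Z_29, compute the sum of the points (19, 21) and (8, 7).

(19, 21) + (8, 7). λ = (7 - 21)/(8 - 19) ≡ 15/18 mod 29. 18⁻¹ ≡ 21 (mod 29), so λ ≡ 25.
  x = λ² - 19 - 8 = 625 - 27 ≡ 18; y = λ·(19 - 18) - 21 ≡ 4. → (18, 4)

(18, 4)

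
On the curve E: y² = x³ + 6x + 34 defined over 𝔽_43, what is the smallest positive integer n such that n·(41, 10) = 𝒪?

10

2P: tangent at (41, 10): λ = (3·41² + 6)/(2·10) ≡ 18/20. 20⁻¹ ≡ 28 (mod 43) since 20·28 = 560 ≡ 1, so λ ≡ 18·28 ≡ 31.
  x = λ² - 41 - 41 = 961 - 82 ≡ 19; y = λ·(41 - 19) - 10 ≡ 27. → (19, 27)
3P: (19, 27) + (41, 10). λ = (10 - 27)/(41 - 19) ≡ 26/22 mod 43. 22⁻¹ ≡ 2 (mod 43), so λ ≡ 9.
  x = λ² - 19 - 41 = 81 - 60 ≡ 21; y = λ·(19 - 21) - 27 ≡ 41. → (21, 41)
4P: (21, 41) + (41, 10). λ = (10 - 41)/(41 - 21) ≡ 12/20 mod 43. 20⁻¹ ≡ 28 (mod 43), so λ ≡ 35.
  x = λ² - 21 - 41 = 1225 - 62 ≡ 2; y = λ·(21 - 2) - 41 ≡ 22. → (2, 22)
5P: (2, 22) + (41, 10). λ = (10 - 22)/(41 - 2) ≡ 31/39 mod 43. 39⁻¹ ≡ 32 (mod 43), so λ ≡ 3.
  x = λ² - 2 - 41 = 9 - 43 ≡ 9; y = λ·(2 - 9) - 22 ≡ 0. → (9, 0)
6P: (9, 0) + (41, 10). λ = (10 - 0)/(41 - 9) ≡ 10/32 mod 43. 32⁻¹ ≡ 39 (mod 43), so λ ≡ 3.
  x = λ² - 9 - 41 = 9 - 50 ≡ 2; y = λ·(9 - 2) - 0 ≡ 21. → (2, 21)
7P: (2, 21) + (41, 10). λ = (10 - 21)/(41 - 2) ≡ 32/39 mod 43. 39⁻¹ ≡ 32 (mod 43), so λ ≡ 35.
  x = λ² - 2 - 41 = 1225 - 43 ≡ 21; y = λ·(2 - 21) - 21 ≡ 2. → (21, 2)
8P: (21, 2) + (41, 10). λ = (10 - 2)/(41 - 21) ≡ 8/20 mod 43. 20⁻¹ ≡ 28 (mod 43), so λ ≡ 9.
  x = λ² - 21 - 41 = 81 - 62 ≡ 19; y = λ·(21 - 19) - 2 ≡ 16. → (19, 16)
9P: (19, 16) + (41, 10). λ = (10 - 16)/(41 - 19) ≡ 37/22 mod 43. 22⁻¹ ≡ 2 (mod 43), so λ ≡ 31.
  x = λ² - 19 - 41 = 961 - 60 ≡ 41; y = λ·(19 - 41) - 16 ≡ 33. → (41, 33)
10P: (41, 33) + (41, 10): same x and y₁ ≡ -y₂, so the sum is 𝒪.
10P = 𝒪, so the order is 10.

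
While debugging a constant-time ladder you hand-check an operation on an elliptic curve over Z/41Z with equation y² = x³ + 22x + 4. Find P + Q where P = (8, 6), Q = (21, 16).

(8, 6) + (21, 16). λ = (16 - 6)/(21 - 8) ≡ 10/13 mod 41. 13⁻¹ ≡ 19 (mod 41) since 13·19 = 247 ≡ 1, so λ ≡ 26.
  x = λ² - 8 - 21 = 676 - 29 ≡ 32; y = λ·(8 - 32) - 6 ≡ 26. → (32, 26)

(32, 26)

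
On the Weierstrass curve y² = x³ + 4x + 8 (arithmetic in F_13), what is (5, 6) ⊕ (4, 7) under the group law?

(5, 7)

(5, 6) + (4, 7). λ = (7 - 6)/(4 - 5) ≡ 1/12 mod 13. 12⁻¹ ≡ 12 (mod 13) since 12·12 = 144 ≡ 1, so λ ≡ 12.
  x = λ² - 5 - 4 = 144 - 9 ≡ 5; y = λ·(5 - 5) - 6 ≡ 7. → (5, 7)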